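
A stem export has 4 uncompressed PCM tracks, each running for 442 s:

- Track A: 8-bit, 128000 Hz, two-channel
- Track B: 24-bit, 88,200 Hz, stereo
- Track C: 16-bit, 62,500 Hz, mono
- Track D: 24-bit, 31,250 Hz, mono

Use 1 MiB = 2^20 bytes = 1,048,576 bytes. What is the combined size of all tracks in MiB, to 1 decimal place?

Track A: 128,000 × 442 × 1 × 2 = 113,152,000 bytes.
Track B: 88,200 × 442 × 3 × 2 = 233,906,400 bytes.
Track C: 62,500 × 442 × 2 × 1 = 55,250,000 bytes.
Track D: 31,250 × 442 × 3 × 1 = 41,437,500 bytes.
Total = 443,745,900 bytes = 423.2 MiB.

423.2 MiB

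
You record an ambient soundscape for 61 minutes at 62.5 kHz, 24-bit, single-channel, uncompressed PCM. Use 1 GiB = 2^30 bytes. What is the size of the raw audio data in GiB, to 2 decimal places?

Duration = 61 minutes = 3,660 s.
Bytes = 62,500 samples/s × 3,660 s × 3 bytes/sample × 1 ch = 686,250,000 bytes.
686,250,000 / 1,073,741,824 = 0.64 GiB.

0.64 GiB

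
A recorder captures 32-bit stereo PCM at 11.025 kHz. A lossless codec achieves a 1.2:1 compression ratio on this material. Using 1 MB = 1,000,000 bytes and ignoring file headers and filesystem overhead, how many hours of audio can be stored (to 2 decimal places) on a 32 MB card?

Uncompressed byte rate = 11,025 × 4 × 2 = 88,200 bytes/s.
After 1.2:1 compression, effective rate ≈ 73500 bytes/s.
Capacity = 32 × 1,000,000 = 32,000,000 bytes.
32,000,000 / effective rate ≈ 435.37 s → 0.12 hours.

0.12 hours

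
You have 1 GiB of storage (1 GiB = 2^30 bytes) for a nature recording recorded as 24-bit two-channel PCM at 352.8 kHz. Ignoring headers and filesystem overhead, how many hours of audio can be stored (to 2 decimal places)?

0.14 hours

Uncompressed byte rate = 352,800 × 3 × 2 = 2,116,800 bytes/s.
Capacity = 1 × 1,073,741,824 = 1,073,741,824 bytes.
1,073,741,824 / 2,116,800 ≈ 507.25 s → 0.14 hours.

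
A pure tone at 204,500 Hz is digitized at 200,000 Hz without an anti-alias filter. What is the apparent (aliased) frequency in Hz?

4,500 Hz

Nyquist = 200,000/2 = 100,000 Hz; 204,500 Hz exceeds it.
Alias = |204,500 − 1×200,000| = |204,500 − 200,000| = 4,500 Hz.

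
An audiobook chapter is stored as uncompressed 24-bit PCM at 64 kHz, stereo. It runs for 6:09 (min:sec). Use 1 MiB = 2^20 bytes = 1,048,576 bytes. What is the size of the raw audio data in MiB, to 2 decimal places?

135.13 MiB

Duration = 6:09 (min:sec) = 369 s.
Bytes = 64,000 samples/s × 369 s × 3 bytes/sample × 2 ch = 141,696,000 bytes.
141,696,000 / 1,048,576 = 135.13 MiB.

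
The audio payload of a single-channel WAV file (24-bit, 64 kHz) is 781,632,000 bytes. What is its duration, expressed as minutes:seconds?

67:51

Byte rate = 64,000 × 3 × 1 = 192,000 bytes/s.
Duration = 781,632,000 / 192,000 = 4,071 s.
4,071 s = 67:51.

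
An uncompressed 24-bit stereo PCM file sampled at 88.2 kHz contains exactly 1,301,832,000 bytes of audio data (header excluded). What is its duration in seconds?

2,460 seconds

Byte rate = 88,200 × 3 × 2 = 529,200 bytes/s.
Duration = 1,301,832,000 / 529,200 = 2,460 s.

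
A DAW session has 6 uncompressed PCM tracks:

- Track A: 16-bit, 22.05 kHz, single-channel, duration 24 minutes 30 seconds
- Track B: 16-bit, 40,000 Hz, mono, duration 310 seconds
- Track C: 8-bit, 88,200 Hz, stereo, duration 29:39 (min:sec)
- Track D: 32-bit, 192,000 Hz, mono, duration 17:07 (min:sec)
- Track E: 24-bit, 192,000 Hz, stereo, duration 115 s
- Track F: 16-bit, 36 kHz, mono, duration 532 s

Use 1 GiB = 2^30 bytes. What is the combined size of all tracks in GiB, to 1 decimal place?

1.3 GiB

Track A: 24 minutes 30 seconds = 1,470 s; 22,050 × 1,470 × 2 × 1 = 64,827,000 bytes.
Track B: 40,000 × 310 × 2 × 1 = 24,800,000 bytes.
Track C: 29:39 (min:sec) = 1,779 s; 88,200 × 1,779 × 1 × 2 = 313,815,600 bytes.
Track D: 17:07 (min:sec) = 1,027 s; 192,000 × 1,027 × 4 × 1 = 788,736,000 bytes.
Track E: 192,000 × 115 × 3 × 2 = 132,480,000 bytes.
Track F: 36,000 × 532 × 2 × 1 = 38,304,000 bytes.
Total = 1,362,962,600 bytes = 1.3 GiB.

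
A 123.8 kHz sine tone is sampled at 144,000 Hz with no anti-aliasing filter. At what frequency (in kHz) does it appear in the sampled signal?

20.2 kHz

Nyquist = 144,000/2 = 72,000 Hz; 123,800 Hz exceeds it.
Alias = |123,800 − 1×144,000| = |123,800 − 144,000| = 20,200 Hz = 20.2 kHz.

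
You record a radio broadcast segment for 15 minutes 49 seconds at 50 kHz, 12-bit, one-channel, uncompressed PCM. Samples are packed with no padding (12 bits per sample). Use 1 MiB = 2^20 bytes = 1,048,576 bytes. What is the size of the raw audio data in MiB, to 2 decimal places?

Duration = 15 minutes 49 seconds = 949 s.
Bits = 50,000 × 949 × 12 × 1 = 569,400,000 bits = 71,175,000 bytes.
71,175,000 / 1,048,576 = 67.88 MiB.

67.88 MiB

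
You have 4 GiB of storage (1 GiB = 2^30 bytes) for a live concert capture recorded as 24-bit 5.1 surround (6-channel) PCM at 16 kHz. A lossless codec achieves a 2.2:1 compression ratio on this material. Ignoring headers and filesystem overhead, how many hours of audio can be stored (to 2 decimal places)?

9.11 hours

Uncompressed byte rate = 16,000 × 3 × 6 = 288,000 bytes/s.
After 2.2:1 compression, effective rate ≈ 130909.09 bytes/s.
Capacity = 4 × 1,073,741,824 = 4,294,967,296 bytes.
4,294,967,296 / effective rate ≈ 32808.78 s → 9.11 hours.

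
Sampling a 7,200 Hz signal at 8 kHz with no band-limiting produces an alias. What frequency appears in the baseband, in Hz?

800 Hz

Nyquist = 8,000/2 = 4,000 Hz; 7,200 Hz exceeds it.
Alias = |7,200 − 1×8,000| = |7,200 − 8,000| = 800 Hz.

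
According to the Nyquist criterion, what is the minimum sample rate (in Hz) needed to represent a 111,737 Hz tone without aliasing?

223,474 Hz

Minimum sample rate = 2 × 111,737 Hz = 223,474 Hz.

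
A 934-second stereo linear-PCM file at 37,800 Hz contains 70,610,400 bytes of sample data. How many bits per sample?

Bytes per sample = 70,610,400 / (37,800 × 934 × 2) = 70,610,400 / 70,610,400 = 1.
Bit depth = 1 × 8 = 8 bits.

8 bits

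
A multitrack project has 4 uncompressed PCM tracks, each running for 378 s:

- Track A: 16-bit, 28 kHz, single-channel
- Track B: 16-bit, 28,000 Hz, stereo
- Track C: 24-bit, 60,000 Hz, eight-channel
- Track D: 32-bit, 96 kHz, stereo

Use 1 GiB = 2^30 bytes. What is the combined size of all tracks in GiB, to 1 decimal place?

0.8 GiB

Track A: 28,000 × 378 × 2 × 1 = 21,168,000 bytes.
Track B: 28,000 × 378 × 2 × 2 = 42,336,000 bytes.
Track C: 60,000 × 378 × 3 × 8 = 544,320,000 bytes.
Track D: 96,000 × 378 × 4 × 2 = 290,304,000 bytes.
Total = 898,128,000 bytes = 0.8 GiB.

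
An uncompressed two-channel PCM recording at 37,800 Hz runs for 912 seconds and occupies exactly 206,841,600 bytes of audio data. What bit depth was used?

24 bits

Bytes per sample = 206,841,600 / (37,800 × 912 × 2) = 206,841,600 / 68,947,200 = 3.
Bit depth = 3 × 8 = 24 bits.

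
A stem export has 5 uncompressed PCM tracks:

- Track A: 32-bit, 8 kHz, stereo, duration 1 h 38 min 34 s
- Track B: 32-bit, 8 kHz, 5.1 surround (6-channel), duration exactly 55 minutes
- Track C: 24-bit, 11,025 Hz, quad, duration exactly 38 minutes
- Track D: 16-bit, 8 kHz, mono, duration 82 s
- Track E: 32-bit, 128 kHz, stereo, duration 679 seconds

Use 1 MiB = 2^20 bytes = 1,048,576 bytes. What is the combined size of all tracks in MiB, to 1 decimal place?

1917.2 MiB

Track A: 1 h 38 min 34 s = 5,914 s; 8,000 × 5,914 × 4 × 2 = 378,496,000 bytes.
Track B: exactly 55 minutes = 3,300 s; 8,000 × 3,300 × 4 × 6 = 633,600,000 bytes.
Track C: exactly 38 minutes = 2,280 s; 11,025 × 2,280 × 3 × 4 = 301,644,000 bytes.
Track D: 8,000 × 82 × 2 × 1 = 1,312,000 bytes.
Track E: 128,000 × 679 × 4 × 2 = 695,296,000 bytes.
Total = 2,010,348,000 bytes = 1917.2 MiB.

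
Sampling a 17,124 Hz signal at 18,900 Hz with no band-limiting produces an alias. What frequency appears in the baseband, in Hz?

Nyquist = 18,900/2 = 9,450 Hz; 17,124 Hz exceeds it.
Alias = |17,124 − 1×18,900| = |17,124 − 18,900| = 1,776 Hz.

1,776 Hz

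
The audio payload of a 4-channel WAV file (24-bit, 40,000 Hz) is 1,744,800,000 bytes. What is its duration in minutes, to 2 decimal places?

60.58 minutes

Byte rate = 40,000 × 3 × 4 = 480,000 bytes/s.
Duration = 1,744,800,000 / 480,000 = 3,635 s.
3,635 s / 60 = 60.58 minutes.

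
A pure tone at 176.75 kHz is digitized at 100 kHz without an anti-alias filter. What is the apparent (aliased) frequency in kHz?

23.25 kHz

Nyquist = 100,000/2 = 50,000 Hz; 176,750 Hz exceeds it.
Alias = |176,750 − 2×100,000| = |176,750 − 200,000| = 23,250 Hz = 23.25 kHz.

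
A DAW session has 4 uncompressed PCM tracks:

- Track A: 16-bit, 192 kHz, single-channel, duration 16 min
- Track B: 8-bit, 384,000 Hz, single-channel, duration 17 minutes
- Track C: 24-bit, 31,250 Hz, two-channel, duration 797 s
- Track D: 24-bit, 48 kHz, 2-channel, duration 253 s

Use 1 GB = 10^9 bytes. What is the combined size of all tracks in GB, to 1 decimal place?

Track A: 16 min = 960 s; 192,000 × 960 × 2 × 1 = 368,640,000 bytes.
Track B: 17 minutes = 1,020 s; 384,000 × 1,020 × 1 × 1 = 391,680,000 bytes.
Track C: 31,250 × 797 × 3 × 2 = 149,437,500 bytes.
Track D: 48,000 × 253 × 3 × 2 = 72,864,000 bytes.
Total = 982,621,500 bytes = 1.0 GB.

1.0 GB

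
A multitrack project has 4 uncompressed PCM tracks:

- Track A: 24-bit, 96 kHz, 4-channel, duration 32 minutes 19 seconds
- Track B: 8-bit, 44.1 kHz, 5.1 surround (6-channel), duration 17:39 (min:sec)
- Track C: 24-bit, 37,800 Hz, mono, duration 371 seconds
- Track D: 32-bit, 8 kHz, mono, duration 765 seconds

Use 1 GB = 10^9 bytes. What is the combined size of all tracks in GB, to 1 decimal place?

2.6 GB

Track A: 32 minutes 19 seconds = 1,939 s; 96,000 × 1,939 × 3 × 4 = 2,233,728,000 bytes.
Track B: 17:39 (min:sec) = 1,059 s; 44,100 × 1,059 × 1 × 6 = 280,211,400 bytes.
Track C: 37,800 × 371 × 3 × 1 = 42,071,400 bytes.
Track D: 8,000 × 765 × 4 × 1 = 24,480,000 bytes.
Total = 2,580,490,800 bytes = 2.6 GB.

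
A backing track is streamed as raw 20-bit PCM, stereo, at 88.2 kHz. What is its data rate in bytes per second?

441,000 bytes/s

Bit rate = 88,200 × 20 × 2 = 3,528,000 bits/s.
3,528,000 / 8 = 441,000 bytes/s.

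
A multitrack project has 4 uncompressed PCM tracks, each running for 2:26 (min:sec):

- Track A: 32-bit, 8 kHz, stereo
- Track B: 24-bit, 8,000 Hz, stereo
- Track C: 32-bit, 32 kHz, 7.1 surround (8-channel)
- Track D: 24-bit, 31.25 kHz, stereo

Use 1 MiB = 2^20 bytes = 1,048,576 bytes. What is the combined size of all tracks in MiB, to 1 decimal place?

2:26 (min:sec) = 146 s.
Track A: 8,000 × 146 × 4 × 2 = 9,344,000 bytes.
Track B: 8,000 × 146 × 3 × 2 = 7,008,000 bytes.
Track C: 32,000 × 146 × 4 × 8 = 149,504,000 bytes.
Track D: 31,250 × 146 × 3 × 2 = 27,375,000 bytes.
Total = 193,231,000 bytes = 184.3 MiB.

184.3 MiB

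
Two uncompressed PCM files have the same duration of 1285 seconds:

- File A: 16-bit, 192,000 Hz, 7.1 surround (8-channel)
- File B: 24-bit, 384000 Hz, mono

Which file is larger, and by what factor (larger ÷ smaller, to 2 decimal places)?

File A: 192,000 × 2 × 8 = 3,072,000 bytes/s.
File B: 384,000 × 3 × 1 = 1,152,000 bytes/s.
File A is larger; ratio = 3,947,520,000 / 1,480,320,000 = 2.67.

File A, by a factor of 2.67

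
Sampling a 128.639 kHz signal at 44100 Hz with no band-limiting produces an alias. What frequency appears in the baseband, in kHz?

Nyquist = 44,100/2 = 22,050 Hz; 128,639 Hz exceeds it.
Alias = |128,639 − 3×44,100| = |128,639 − 132,300| = 3,661 Hz = 3.661 kHz.

3.661 kHz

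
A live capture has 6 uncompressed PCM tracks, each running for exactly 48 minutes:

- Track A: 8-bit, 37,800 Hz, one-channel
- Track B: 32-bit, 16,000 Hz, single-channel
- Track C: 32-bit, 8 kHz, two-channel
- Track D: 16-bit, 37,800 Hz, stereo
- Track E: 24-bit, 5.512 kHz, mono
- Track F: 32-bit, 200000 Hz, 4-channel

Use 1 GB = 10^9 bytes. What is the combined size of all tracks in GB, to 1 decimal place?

10.2 GB

exactly 48 minutes = 2,880 s.
Track A: 37,800 × 2,880 × 1 × 1 = 108,864,000 bytes.
Track B: 16,000 × 2,880 × 4 × 1 = 184,320,000 bytes.
Track C: 8,000 × 2,880 × 4 × 2 = 184,320,000 bytes.
Track D: 37,800 × 2,880 × 2 × 2 = 435,456,000 bytes.
Track E: 5,512 × 2,880 × 3 × 1 = 47,623,680 bytes.
Track F: 200,000 × 2,880 × 4 × 4 = 9,216,000,000 bytes.
Total = 10,176,583,680 bytes = 10.2 GB.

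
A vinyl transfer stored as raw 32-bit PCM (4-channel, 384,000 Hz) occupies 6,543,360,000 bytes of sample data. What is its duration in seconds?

Byte rate = 384,000 × 4 × 4 = 6,144,000 bytes/s.
Duration = 6,543,360,000 / 6,144,000 = 1,065 s.

1,065 seconds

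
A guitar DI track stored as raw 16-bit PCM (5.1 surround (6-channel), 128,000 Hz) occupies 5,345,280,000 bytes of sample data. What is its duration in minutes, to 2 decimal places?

58.00 minutes

Byte rate = 128,000 × 2 × 6 = 1,536,000 bytes/s.
Duration = 5,345,280,000 / 1,536,000 = 3,480 s.
3,480 s / 60 = 58.00 minutes.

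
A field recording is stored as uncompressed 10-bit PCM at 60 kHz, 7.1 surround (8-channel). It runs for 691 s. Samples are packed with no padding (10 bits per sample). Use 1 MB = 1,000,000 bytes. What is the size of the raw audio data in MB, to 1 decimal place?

414.6 MB

Bits = 60,000 × 691 × 10 × 8 = 3,316,800,000 bits = 414,600,000 bytes.
414,600,000 / 1,000,000 = 414.6 MB.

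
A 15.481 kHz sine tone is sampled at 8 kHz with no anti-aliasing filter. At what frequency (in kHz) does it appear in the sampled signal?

0.519 kHz

Nyquist = 8,000/2 = 4,000 Hz; 15,481 Hz exceeds it.
Alias = |15,481 − 2×8,000| = |15,481 − 16,000| = 519 Hz = 0.519 kHz.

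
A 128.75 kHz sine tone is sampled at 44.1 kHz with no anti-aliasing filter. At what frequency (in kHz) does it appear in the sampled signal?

3.55 kHz

Nyquist = 44,100/2 = 22,050 Hz; 128,750 Hz exceeds it.
Alias = |128,750 − 3×44,100| = |128,750 − 132,300| = 3,550 Hz = 3.55 kHz.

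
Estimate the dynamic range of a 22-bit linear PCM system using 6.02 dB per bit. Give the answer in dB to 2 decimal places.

132.44 dB

22 × 6.02 = 132.44 dB.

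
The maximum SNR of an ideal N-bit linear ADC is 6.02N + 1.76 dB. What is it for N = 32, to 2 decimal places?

6.02 × 32 + 1.76 = 194.40 dB.

194.40 dB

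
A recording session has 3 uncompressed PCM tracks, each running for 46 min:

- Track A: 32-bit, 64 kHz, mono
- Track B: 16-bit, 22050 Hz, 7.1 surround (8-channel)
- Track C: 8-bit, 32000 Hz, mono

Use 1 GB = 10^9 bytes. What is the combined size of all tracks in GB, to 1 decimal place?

46 min = 2,760 s.
Track A: 64,000 × 2,760 × 4 × 1 = 706,560,000 bytes.
Track B: 22,050 × 2,760 × 2 × 8 = 973,728,000 bytes.
Track C: 32,000 × 2,760 × 1 × 1 = 88,320,000 bytes.
Total = 1,768,608,000 bytes = 1.8 GB.

1.8 GB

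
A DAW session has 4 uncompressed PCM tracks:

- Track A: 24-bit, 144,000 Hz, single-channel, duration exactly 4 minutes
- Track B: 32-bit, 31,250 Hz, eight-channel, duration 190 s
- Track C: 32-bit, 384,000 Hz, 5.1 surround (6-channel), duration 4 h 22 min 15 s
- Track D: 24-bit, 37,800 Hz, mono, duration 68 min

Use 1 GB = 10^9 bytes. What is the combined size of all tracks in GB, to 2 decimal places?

145.77 GB

Track A: exactly 4 minutes = 240 s; 144,000 × 240 × 3 × 1 = 103,680,000 bytes.
Track B: 31,250 × 190 × 4 × 8 = 190,000,000 bytes.
Track C: 4 h 22 min 15 s = 15,735 s; 384,000 × 15,735 × 4 × 6 = 145,013,760,000 bytes.
Track D: 68 min = 4,080 s; 37,800 × 4,080 × 3 × 1 = 462,672,000 bytes.
Total = 145,770,112,000 bytes = 145.77 GB.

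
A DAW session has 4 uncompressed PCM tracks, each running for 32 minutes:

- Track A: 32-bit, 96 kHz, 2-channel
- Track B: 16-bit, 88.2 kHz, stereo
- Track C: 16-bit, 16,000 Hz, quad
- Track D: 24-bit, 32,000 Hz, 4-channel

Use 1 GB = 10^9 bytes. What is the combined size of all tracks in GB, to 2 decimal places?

3.13 GB

32 minutes = 1,920 s.
Track A: 96,000 × 1,920 × 4 × 2 = 1,474,560,000 bytes.
Track B: 88,200 × 1,920 × 2 × 2 = 677,376,000 bytes.
Track C: 16,000 × 1,920 × 2 × 4 = 245,760,000 bytes.
Track D: 32,000 × 1,920 × 3 × 4 = 737,280,000 bytes.
Total = 3,134,976,000 bytes = 3.13 GB.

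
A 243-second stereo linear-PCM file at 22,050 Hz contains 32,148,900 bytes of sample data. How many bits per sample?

Bytes per sample = 32,148,900 / (22,050 × 243 × 2) = 32,148,900 / 10,716,300 = 3.
Bit depth = 3 × 8 = 24 bits.

24 bits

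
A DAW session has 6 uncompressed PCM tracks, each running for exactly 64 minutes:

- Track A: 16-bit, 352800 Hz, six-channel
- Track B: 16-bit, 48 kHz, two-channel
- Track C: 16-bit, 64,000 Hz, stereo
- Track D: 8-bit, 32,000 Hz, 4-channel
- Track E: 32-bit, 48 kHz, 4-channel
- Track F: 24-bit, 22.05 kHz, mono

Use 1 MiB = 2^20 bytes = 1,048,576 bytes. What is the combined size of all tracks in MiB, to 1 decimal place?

20668.0 MiB

exactly 64 minutes = 3,840 s.
Track A: 352,800 × 3,840 × 2 × 6 = 16,257,024,000 bytes.
Track B: 48,000 × 3,840 × 2 × 2 = 737,280,000 bytes.
Track C: 64,000 × 3,840 × 2 × 2 = 983,040,000 bytes.
Track D: 32,000 × 3,840 × 1 × 4 = 491,520,000 bytes.
Track E: 48,000 × 3,840 × 4 × 4 = 2,949,120,000 bytes.
Track F: 22,050 × 3,840 × 3 × 1 = 254,016,000 bytes.
Total = 21,672,000,000 bytes = 20668.0 MiB.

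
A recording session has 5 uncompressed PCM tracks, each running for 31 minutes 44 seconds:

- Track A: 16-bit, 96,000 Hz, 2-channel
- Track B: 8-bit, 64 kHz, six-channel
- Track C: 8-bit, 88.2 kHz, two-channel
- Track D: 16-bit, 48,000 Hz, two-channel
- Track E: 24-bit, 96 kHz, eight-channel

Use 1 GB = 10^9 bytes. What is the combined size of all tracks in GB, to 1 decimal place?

31 minutes 44 seconds = 1,904 s.
Track A: 96,000 × 1,904 × 2 × 2 = 731,136,000 bytes.
Track B: 64,000 × 1,904 × 1 × 6 = 731,136,000 bytes.
Track C: 88,200 × 1,904 × 1 × 2 = 335,865,600 bytes.
Track D: 48,000 × 1,904 × 2 × 2 = 365,568,000 bytes.
Track E: 96,000 × 1,904 × 3 × 8 = 4,386,816,000 bytes.
Total = 6,550,521,600 bytes = 6.6 GB.

6.6 GB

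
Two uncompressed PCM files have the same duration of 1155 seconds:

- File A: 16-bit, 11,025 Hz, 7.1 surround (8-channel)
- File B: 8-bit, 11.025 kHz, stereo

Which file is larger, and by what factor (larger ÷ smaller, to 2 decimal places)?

File A: 11,025 × 2 × 8 = 176,400 bytes/s.
File B: 11,025 × 1 × 2 = 22,050 bytes/s.
File A is larger; ratio = 203,742,000 / 25,467,750 = 8.00.

File A, by a factor of 8.00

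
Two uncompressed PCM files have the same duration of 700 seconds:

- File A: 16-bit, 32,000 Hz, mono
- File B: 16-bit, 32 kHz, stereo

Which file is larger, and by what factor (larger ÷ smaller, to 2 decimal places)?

File B, by a factor of 2.00

File A: 32,000 × 2 × 1 = 64,000 bytes/s.
File B: 32,000 × 2 × 2 = 128,000 bytes/s.
File B is larger; ratio = 89,600,000 / 44,800,000 = 2.00.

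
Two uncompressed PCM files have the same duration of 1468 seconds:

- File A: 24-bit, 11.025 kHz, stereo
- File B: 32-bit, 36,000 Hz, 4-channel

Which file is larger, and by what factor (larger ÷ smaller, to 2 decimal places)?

File B, by a factor of 8.71

File A: 11,025 × 3 × 2 = 66,150 bytes/s.
File B: 36,000 × 4 × 4 = 576,000 bytes/s.
File B is larger; ratio = 845,568,000 / 97,108,200 = 8.71.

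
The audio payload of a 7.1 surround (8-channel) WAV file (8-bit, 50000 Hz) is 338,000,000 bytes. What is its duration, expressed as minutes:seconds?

14:05

Byte rate = 50,000 × 1 × 8 = 400,000 bytes/s.
Duration = 338,000,000 / 400,000 = 845 s.
845 s = 14:05.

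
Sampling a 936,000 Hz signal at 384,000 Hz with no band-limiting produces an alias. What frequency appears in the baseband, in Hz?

168,000 Hz

Nyquist = 384,000/2 = 192,000 Hz; 936,000 Hz exceeds it.
Alias = |936,000 − 2×384,000| = |936,000 − 768,000| = 168,000 Hz.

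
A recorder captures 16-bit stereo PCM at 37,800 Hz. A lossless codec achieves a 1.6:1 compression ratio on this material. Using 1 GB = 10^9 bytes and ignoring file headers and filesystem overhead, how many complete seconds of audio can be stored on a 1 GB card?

Uncompressed byte rate = 37,800 × 2 × 2 = 151,200 bytes/s.
After 1.6:1 compression, effective rate ≈ 94500 bytes/s.
Capacity = 1 × 1,000,000,000 = 1,000,000,000 bytes.
1,000,000,000 / effective rate ≈ 10582.01 s → 10,582 seconds.

10,582 seconds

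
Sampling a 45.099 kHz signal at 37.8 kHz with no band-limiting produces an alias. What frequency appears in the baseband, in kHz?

7.299 kHz

Nyquist = 37,800/2 = 18,900 Hz; 45,099 Hz exceeds it.
Alias = |45,099 − 1×37,800| = |45,099 − 37,800| = 7,299 Hz = 7.299 kHz.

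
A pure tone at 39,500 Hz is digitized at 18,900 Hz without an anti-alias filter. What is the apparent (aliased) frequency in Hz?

1,700 Hz

Nyquist = 18,900/2 = 9,450 Hz; 39,500 Hz exceeds it.
Alias = |39,500 − 2×18,900| = |39,500 − 37,800| = 1,700 Hz.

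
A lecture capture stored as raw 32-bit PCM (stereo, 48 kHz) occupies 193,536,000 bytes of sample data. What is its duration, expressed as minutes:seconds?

Byte rate = 48,000 × 4 × 2 = 384,000 bytes/s.
Duration = 193,536,000 / 384,000 = 504 s.
504 s = 8:24.

8:24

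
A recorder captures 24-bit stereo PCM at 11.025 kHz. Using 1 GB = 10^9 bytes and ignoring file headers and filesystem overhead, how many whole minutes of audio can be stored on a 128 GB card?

Uncompressed byte rate = 11,025 × 3 × 2 = 66,150 bytes/s.
Capacity = 128 × 1,000,000,000 = 128,000,000,000 bytes.
128,000,000,000 / 66,150 ≈ 1934996.22 s → 32,249 minutes.

32,249 minutes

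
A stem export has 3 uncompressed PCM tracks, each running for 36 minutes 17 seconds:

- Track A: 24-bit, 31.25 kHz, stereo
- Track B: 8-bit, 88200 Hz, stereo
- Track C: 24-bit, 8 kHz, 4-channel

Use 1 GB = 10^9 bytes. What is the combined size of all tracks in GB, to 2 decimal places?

1.00 GB

36 minutes 17 seconds = 2,177 s.
Track A: 31,250 × 2,177 × 3 × 2 = 408,187,500 bytes.
Track B: 88,200 × 2,177 × 1 × 2 = 384,022,800 bytes.
Track C: 8,000 × 2,177 × 3 × 4 = 208,992,000 bytes.
Total = 1,001,202,300 bytes = 1.00 GB.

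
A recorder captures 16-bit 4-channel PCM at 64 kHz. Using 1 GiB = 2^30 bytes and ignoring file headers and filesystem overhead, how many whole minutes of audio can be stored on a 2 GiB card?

69 minutes

Uncompressed byte rate = 64,000 × 2 × 4 = 512,000 bytes/s.
Capacity = 2 × 1,073,741,824 = 2,147,483,648 bytes.
2,147,483,648 / 512,000 ≈ 4194.3 s → 69 minutes.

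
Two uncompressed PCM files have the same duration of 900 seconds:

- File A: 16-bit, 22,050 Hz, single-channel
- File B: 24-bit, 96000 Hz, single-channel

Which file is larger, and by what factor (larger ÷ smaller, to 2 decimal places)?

File B, by a factor of 6.53

File A: 22,050 × 2 × 1 = 44,100 bytes/s.
File B: 96,000 × 3 × 1 = 288,000 bytes/s.
File B is larger; ratio = 259,200,000 / 39,690,000 = 6.53.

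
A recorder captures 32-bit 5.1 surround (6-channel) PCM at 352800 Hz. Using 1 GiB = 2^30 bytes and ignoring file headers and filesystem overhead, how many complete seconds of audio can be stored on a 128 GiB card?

16,231 seconds

Uncompressed byte rate = 352,800 × 4 × 6 = 8,467,200 bytes/s.
Capacity = 128 × 1,073,741,824 = 137,438,953,472 bytes.
137,438,953,472 / 8,467,200 ≈ 16231.92 s → 16,231 seconds.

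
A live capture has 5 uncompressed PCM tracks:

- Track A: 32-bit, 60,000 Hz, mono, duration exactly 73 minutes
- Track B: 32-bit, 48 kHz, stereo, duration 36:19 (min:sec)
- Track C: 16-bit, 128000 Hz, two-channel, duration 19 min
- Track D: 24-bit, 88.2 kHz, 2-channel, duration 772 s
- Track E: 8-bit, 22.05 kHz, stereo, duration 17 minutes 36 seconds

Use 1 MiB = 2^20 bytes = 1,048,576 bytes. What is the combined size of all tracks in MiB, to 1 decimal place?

2791.1 MiB

Track A: exactly 73 minutes = 4,380 s; 60,000 × 4,380 × 4 × 1 = 1,051,200,000 bytes.
Track B: 36:19 (min:sec) = 2,179 s; 48,000 × 2,179 × 4 × 2 = 836,736,000 bytes.
Track C: 19 min = 1,140 s; 128,000 × 1,140 × 2 × 2 = 583,680,000 bytes.
Track D: 88,200 × 772 × 3 × 2 = 408,542,400 bytes.
Track E: 17 minutes 36 seconds = 1,056 s; 22,050 × 1,056 × 1 × 2 = 46,569,600 bytes.
Total = 2,926,728,000 bytes = 2791.1 MiB.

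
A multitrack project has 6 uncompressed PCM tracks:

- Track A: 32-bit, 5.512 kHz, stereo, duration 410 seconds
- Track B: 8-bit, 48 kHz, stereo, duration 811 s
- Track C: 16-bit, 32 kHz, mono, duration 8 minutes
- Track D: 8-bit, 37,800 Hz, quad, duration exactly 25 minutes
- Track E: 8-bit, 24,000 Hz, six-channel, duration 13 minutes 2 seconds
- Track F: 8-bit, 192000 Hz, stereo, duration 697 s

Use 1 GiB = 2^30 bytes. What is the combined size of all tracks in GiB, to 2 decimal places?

Track A: 5,512 × 410 × 4 × 2 = 18,079,360 bytes.
Track B: 48,000 × 811 × 1 × 2 = 77,856,000 bytes.
Track C: 8 minutes = 480 s; 32,000 × 480 × 2 × 1 = 30,720,000 bytes.
Track D: exactly 25 minutes = 1,500 s; 37,800 × 1,500 × 1 × 4 = 226,800,000 bytes.
Track E: 13 minutes 2 seconds = 782 s; 24,000 × 782 × 1 × 6 = 112,608,000 bytes.
Track F: 192,000 × 697 × 1 × 2 = 267,648,000 bytes.
Total = 733,711,360 bytes = 0.68 GiB.

0.68 GiB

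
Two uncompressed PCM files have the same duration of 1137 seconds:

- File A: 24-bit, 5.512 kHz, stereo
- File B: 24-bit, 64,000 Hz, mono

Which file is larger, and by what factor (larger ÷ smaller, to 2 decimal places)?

File A: 5,512 × 3 × 2 = 33,072 bytes/s.
File B: 64,000 × 3 × 1 = 192,000 bytes/s.
File B is larger; ratio = 218,304,000 / 37,602,864 = 5.81.

File B, by a factor of 5.81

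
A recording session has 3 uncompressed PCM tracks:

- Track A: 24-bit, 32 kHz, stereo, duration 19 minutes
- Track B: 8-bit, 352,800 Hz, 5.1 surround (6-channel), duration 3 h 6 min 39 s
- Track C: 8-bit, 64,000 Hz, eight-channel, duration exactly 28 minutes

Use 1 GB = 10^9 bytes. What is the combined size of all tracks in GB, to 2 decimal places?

Track A: 19 minutes = 1,140 s; 32,000 × 1,140 × 3 × 2 = 218,880,000 bytes.
Track B: 3 h 6 min 39 s = 11,199 s; 352,800 × 11,199 × 1 × 6 = 23,706,043,200 bytes.
Track C: exactly 28 minutes = 1,680 s; 64,000 × 1,680 × 1 × 8 = 860,160,000 bytes.
Total = 24,785,083,200 bytes = 24.79 GB.

24.79 GB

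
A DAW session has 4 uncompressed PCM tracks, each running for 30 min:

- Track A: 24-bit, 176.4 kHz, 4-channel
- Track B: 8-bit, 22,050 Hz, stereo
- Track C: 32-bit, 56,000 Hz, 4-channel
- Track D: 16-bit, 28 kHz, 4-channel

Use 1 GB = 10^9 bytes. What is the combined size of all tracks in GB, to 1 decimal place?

30 min = 1,800 s.
Track A: 176,400 × 1,800 × 3 × 4 = 3,810,240,000 bytes.
Track B: 22,050 × 1,800 × 1 × 2 = 79,380,000 bytes.
Track C: 56,000 × 1,800 × 4 × 4 = 1,612,800,000 bytes.
Track D: 28,000 × 1,800 × 2 × 4 = 403,200,000 bytes.
Total = 5,905,620,000 bytes = 5.9 GB.

5.9 GB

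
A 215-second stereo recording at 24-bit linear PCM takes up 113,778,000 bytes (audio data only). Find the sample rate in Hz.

Bytes = sample_rate × seconds × bytes_per_sample × channels.
sample_rate = 113,778,000 / (215 × 3 × 2) = 113,778,000 / 1,290 = 88,200 Hz.

88,200 Hz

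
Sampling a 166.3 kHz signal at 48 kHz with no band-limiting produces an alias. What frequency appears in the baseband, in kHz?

Nyquist = 48,000/2 = 24,000 Hz; 166,300 Hz exceeds it.
Alias = |166,300 − 3×48,000| = |166,300 − 144,000| = 22,300 Hz = 22.3 kHz.

22.3 kHz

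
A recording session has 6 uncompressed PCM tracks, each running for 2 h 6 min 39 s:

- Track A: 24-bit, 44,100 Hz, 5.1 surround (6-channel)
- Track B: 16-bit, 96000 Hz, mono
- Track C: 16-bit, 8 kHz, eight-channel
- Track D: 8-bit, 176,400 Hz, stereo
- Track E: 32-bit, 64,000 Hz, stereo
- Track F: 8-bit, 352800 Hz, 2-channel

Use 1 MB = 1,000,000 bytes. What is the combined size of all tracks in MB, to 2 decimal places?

2 h 6 min 39 s = 7,599 s.
Track A: 44,100 × 7,599 × 3 × 6 = 6,032,086,200 bytes.
Track B: 96,000 × 7,599 × 2 × 1 = 1,459,008,000 bytes.
Track C: 8,000 × 7,599 × 2 × 8 = 972,672,000 bytes.
Track D: 176,400 × 7,599 × 1 × 2 = 2,680,927,200 bytes.
Track E: 64,000 × 7,599 × 4 × 2 = 3,890,688,000 bytes.
Track F: 352,800 × 7,599 × 1 × 2 = 5,361,854,400 bytes.
Total = 20,397,235,800 bytes = 20397.24 MB.

20397.24 MB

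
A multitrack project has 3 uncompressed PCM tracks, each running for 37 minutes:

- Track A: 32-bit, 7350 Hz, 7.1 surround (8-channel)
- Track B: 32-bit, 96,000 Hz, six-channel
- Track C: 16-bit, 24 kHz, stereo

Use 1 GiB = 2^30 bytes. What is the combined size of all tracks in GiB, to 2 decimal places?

5.45 GiB

37 minutes = 2,220 s.
Track A: 7,350 × 2,220 × 4 × 8 = 522,144,000 bytes.
Track B: 96,000 × 2,220 × 4 × 6 = 5,114,880,000 bytes.
Track C: 24,000 × 2,220 × 2 × 2 = 213,120,000 bytes.
Total = 5,850,144,000 bytes = 5.45 GiB.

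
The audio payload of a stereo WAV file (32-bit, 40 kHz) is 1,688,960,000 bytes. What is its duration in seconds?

Byte rate = 40,000 × 4 × 2 = 320,000 bytes/s.
Duration = 1,688,960,000 / 320,000 = 5,278 s.

5,278 seconds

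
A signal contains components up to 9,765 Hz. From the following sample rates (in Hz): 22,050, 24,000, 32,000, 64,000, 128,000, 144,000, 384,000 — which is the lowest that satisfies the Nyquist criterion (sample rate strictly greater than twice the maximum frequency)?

Need sample rate > 2 × 9,765 = 19,530 Hz.
Lowest listed rate above 19,530 Hz is 22,050 Hz.

22,050 Hz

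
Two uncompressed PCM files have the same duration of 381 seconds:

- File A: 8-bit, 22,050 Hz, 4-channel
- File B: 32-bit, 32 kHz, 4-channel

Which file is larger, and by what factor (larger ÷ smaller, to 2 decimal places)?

File B, by a factor of 5.80

File A: 22,050 × 1 × 4 = 88,200 bytes/s.
File B: 32,000 × 4 × 4 = 512,000 bytes/s.
File B is larger; ratio = 195,072,000 / 33,604,200 = 5.80.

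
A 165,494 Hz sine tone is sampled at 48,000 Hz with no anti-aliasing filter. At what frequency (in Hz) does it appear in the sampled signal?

21,494 Hz

Nyquist = 48,000/2 = 24,000 Hz; 165,494 Hz exceeds it.
Alias = |165,494 − 3×48,000| = |165,494 − 144,000| = 21,494 Hz.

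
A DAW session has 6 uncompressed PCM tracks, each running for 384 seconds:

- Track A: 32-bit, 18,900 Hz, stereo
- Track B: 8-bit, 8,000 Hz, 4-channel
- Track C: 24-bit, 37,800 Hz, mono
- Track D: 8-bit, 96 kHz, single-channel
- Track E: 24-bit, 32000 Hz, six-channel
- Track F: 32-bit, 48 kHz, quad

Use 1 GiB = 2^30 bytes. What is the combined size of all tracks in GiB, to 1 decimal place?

0.6 GiB

Track A: 18,900 × 384 × 4 × 2 = 58,060,800 bytes.
Track B: 8,000 × 384 × 1 × 4 = 12,288,000 bytes.
Track C: 37,800 × 384 × 3 × 1 = 43,545,600 bytes.
Track D: 96,000 × 384 × 1 × 1 = 36,864,000 bytes.
Track E: 32,000 × 384 × 3 × 6 = 221,184,000 bytes.
Track F: 48,000 × 384 × 4 × 4 = 294,912,000 bytes.
Total = 666,854,400 bytes = 0.6 GiB.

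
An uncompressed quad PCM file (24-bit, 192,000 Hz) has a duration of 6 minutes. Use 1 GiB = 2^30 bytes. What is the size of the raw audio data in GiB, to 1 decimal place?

0.8 GiB

Duration = 6 minutes = 360 s.
Bytes = 192,000 samples/s × 360 s × 3 bytes/sample × 4 ch = 829,440,000 bytes.
829,440,000 / 1,073,741,824 = 0.8 GiB.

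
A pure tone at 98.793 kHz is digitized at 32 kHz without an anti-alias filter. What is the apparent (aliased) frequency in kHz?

Nyquist = 32,000/2 = 16,000 Hz; 98,793 Hz exceeds it.
Alias = |98,793 − 3×32,000| = |98,793 − 96,000| = 2,793 Hz = 2.793 kHz.

2.793 kHz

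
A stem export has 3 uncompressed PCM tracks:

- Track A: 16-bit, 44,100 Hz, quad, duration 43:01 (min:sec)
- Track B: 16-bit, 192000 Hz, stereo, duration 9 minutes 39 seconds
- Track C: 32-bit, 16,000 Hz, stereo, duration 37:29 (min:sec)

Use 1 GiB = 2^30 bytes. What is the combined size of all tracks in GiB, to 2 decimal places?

Track A: 43:01 (min:sec) = 2,581 s; 44,100 × 2,581 × 2 × 4 = 910,576,800 bytes.
Track B: 9 minutes 39 seconds = 579 s; 192,000 × 579 × 2 × 2 = 444,672,000 bytes.
Track C: 37:29 (min:sec) = 2,249 s; 16,000 × 2,249 × 4 × 2 = 287,872,000 bytes.
Total = 1,643,120,800 bytes = 1.53 GiB.

1.53 GiB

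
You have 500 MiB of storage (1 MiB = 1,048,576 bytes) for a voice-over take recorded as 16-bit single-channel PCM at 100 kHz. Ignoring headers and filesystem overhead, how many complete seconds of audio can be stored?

2,621 seconds

Uncompressed byte rate = 100,000 × 2 × 1 = 200,000 bytes/s.
Capacity = 500 × 1,048,576 = 524,288,000 bytes.
524,288,000 / 200,000 ≈ 2621.44 s → 2,621 seconds.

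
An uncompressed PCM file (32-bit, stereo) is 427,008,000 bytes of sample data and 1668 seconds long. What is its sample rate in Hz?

32,000 Hz

Bytes = sample_rate × seconds × bytes_per_sample × channels.
sample_rate = 427,008,000 / (1,668 × 4 × 2) = 427,008,000 / 13,344 = 32,000 Hz.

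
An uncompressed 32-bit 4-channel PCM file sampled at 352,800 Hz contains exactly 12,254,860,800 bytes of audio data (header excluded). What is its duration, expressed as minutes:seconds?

36:11

Byte rate = 352,800 × 4 × 4 = 5,644,800 bytes/s.
Duration = 12,254,860,800 / 5,644,800 = 2,171 s.
2,171 s = 36:11.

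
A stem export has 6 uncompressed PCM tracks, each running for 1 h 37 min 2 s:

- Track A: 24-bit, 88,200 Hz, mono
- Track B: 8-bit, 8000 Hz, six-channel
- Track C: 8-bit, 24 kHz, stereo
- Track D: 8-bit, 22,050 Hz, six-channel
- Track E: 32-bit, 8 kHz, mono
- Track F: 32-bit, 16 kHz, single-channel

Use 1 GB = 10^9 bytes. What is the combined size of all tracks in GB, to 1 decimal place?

3.4 GB

1 h 37 min 2 s = 5,822 s.
Track A: 88,200 × 5,822 × 3 × 1 = 1,540,501,200 bytes.
Track B: 8,000 × 5,822 × 1 × 6 = 279,456,000 bytes.
Track C: 24,000 × 5,822 × 1 × 2 = 279,456,000 bytes.
Track D: 22,050 × 5,822 × 1 × 6 = 770,250,600 bytes.
Track E: 8,000 × 5,822 × 4 × 1 = 186,304,000 bytes.
Track F: 16,000 × 5,822 × 4 × 1 = 372,608,000 bytes.
Total = 3,428,575,800 bytes = 3.4 GB.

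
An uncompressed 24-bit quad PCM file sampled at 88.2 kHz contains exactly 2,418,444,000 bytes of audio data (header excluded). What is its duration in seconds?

2,285 seconds

Byte rate = 88,200 × 3 × 4 = 1,058,400 bytes/s.
Duration = 2,418,444,000 / 1,058,400 = 2,285 s.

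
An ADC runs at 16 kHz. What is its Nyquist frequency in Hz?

Nyquist frequency = sample rate / 2 = 16,000 / 2 = 8,000 Hz.

8,000 Hz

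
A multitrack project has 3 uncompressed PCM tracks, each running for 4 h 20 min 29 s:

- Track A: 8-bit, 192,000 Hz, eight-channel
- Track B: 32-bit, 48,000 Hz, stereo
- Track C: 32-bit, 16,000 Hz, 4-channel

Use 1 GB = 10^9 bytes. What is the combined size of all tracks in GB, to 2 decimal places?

34.01 GB

4 h 20 min 29 s = 15,629 s.
Track A: 192,000 × 15,629 × 1 × 8 = 24,006,144,000 bytes.
Track B: 48,000 × 15,629 × 4 × 2 = 6,001,536,000 bytes.
Track C: 16,000 × 15,629 × 4 × 4 = 4,001,024,000 bytes.
Total = 34,008,704,000 bytes = 34.01 GB.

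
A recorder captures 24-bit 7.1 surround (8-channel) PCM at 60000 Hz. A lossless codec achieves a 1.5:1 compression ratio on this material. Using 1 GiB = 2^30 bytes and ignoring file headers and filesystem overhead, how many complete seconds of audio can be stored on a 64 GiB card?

71,582 seconds

Uncompressed byte rate = 60,000 × 3 × 8 = 1,440,000 bytes/s.
After 1.5:1 compression, effective rate ≈ 960000 bytes/s.
Capacity = 64 × 1,073,741,824 = 68,719,476,736 bytes.
68,719,476,736 / effective rate ≈ 71582.79 s → 71,582 seconds.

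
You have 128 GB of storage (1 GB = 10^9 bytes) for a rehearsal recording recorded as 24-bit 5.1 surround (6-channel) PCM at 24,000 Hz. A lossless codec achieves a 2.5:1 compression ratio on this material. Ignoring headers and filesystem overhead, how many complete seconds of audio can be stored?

Uncompressed byte rate = 24,000 × 3 × 6 = 432,000 bytes/s.
After 2.5:1 compression, effective rate ≈ 172800 bytes/s.
Capacity = 128 × 1,000,000,000 = 128,000,000,000 bytes.
128,000,000,000 / effective rate ≈ 740740.74 s → 740,740 seconds.

740,740 seconds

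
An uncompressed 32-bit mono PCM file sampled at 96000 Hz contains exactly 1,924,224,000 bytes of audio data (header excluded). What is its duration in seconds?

5,011 seconds

Byte rate = 96,000 × 4 × 1 = 384,000 bytes/s.
Duration = 1,924,224,000 / 384,000 = 5,011 s.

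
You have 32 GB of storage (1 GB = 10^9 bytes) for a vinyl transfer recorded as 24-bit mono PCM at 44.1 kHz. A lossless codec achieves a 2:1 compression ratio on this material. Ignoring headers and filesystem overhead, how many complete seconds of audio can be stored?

483,749 seconds

Uncompressed byte rate = 44,100 × 3 × 1 = 132,300 bytes/s.
After 2:1 compression, effective rate ≈ 66150 bytes/s.
Capacity = 32 × 1,000,000,000 = 32,000,000,000 bytes.
32,000,000,000 / effective rate ≈ 483749.06 s → 483,749 seconds.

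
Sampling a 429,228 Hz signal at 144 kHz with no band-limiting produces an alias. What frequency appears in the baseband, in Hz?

Nyquist = 144,000/2 = 72,000 Hz; 429,228 Hz exceeds it.
Alias = |429,228 − 3×144,000| = |429,228 − 432,000| = 2,772 Hz.

2,772 Hz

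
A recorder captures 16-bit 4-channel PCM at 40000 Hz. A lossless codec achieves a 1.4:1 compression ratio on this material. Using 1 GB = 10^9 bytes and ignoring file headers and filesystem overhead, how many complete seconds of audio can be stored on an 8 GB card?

35,000 seconds

Uncompressed byte rate = 40,000 × 2 × 4 = 320,000 bytes/s.
After 1.4:1 compression, effective rate ≈ 228571.43 bytes/s.
Capacity = 8 × 1,000,000,000 = 8,000,000,000 bytes.
8,000,000,000 / effective rate ≈ 35000 s → 35,000 seconds.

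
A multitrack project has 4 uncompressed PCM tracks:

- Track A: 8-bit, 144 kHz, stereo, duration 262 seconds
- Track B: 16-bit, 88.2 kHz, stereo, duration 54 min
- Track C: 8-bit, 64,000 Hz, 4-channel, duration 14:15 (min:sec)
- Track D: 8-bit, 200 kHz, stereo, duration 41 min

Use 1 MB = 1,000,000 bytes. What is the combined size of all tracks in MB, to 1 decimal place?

2421.4 MB

Track A: 144,000 × 262 × 1 × 2 = 75,456,000 bytes.
Track B: 54 min = 3,240 s; 88,200 × 3,240 × 2 × 2 = 1,143,072,000 bytes.
Track C: 14:15 (min:sec) = 855 s; 64,000 × 855 × 1 × 4 = 218,880,000 bytes.
Track D: 41 min = 2,460 s; 200,000 × 2,460 × 1 × 2 = 984,000,000 bytes.
Total = 2,421,408,000 bytes = 2421.4 MB.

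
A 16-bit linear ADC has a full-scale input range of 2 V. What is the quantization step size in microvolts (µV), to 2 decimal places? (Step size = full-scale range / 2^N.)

30.52 µV

2 V / 2^16 = 2 / 65,536 V = 30.52 µV.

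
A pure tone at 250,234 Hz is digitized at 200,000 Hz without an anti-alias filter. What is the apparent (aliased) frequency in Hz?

50,234 Hz

Nyquist = 200,000/2 = 100,000 Hz; 250,234 Hz exceeds it.
Alias = |250,234 − 1×200,000| = |250,234 − 200,000| = 50,234 Hz.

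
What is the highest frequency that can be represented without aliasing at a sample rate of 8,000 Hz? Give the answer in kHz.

4 kHz

Nyquist frequency = sample rate / 2 = 8,000 / 2 = 4 kHz.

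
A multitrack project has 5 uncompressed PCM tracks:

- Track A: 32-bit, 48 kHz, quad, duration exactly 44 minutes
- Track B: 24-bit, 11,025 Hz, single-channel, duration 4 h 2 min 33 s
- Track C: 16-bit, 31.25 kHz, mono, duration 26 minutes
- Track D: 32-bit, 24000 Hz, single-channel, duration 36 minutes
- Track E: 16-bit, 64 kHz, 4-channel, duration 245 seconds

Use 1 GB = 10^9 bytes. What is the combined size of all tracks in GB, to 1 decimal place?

2.9 GB

Track A: exactly 44 minutes = 2,640 s; 48,000 × 2,640 × 4 × 4 = 2,027,520,000 bytes.
Track B: 4 h 2 min 33 s = 14,553 s; 11,025 × 14,553 × 3 × 1 = 481,340,475 bytes.
Track C: 26 minutes = 1,560 s; 31,250 × 1,560 × 2 × 1 = 97,500,000 bytes.
Track D: 36 minutes = 2,160 s; 24,000 × 2,160 × 4 × 1 = 207,360,000 bytes.
Track E: 64,000 × 245 × 2 × 4 = 125,440,000 bytes.
Total = 2,939,160,475 bytes = 2.9 GB.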